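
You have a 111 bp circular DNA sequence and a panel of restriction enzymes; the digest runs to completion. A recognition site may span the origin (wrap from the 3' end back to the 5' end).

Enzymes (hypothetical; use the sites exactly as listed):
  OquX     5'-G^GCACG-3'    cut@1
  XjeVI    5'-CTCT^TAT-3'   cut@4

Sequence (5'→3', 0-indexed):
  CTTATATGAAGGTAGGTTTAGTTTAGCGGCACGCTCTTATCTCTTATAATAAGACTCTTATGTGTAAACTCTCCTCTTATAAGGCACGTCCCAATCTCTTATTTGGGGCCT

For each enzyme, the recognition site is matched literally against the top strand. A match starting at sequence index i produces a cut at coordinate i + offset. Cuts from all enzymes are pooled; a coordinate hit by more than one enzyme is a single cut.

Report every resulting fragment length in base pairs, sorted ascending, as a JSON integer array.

[6,7,9,14,14,16,19,26]

Site scan:
  OquX (GGCACG, off=1): starts [27, 82] → cuts [28, 83]
  XjeVI (CTCTTAT, off=4): starts [33, 40, 54, 73, 95, 109] → cuts [2, 37, 44, 58, 77, 99]

All cut coordinates (distinct, sorted): [2, 28, 37, 44, 58, 77, 83, 99]

Fragments:
  2→28: 26 bp
  28→37: 9 bp
  37→44: 7 bp
  44→58: 14 bp
  58→77: 19 bp
  77→83: 6 bp
  83→99: 16 bp
  99→2 (wrap): 111-99+2 = 14 bp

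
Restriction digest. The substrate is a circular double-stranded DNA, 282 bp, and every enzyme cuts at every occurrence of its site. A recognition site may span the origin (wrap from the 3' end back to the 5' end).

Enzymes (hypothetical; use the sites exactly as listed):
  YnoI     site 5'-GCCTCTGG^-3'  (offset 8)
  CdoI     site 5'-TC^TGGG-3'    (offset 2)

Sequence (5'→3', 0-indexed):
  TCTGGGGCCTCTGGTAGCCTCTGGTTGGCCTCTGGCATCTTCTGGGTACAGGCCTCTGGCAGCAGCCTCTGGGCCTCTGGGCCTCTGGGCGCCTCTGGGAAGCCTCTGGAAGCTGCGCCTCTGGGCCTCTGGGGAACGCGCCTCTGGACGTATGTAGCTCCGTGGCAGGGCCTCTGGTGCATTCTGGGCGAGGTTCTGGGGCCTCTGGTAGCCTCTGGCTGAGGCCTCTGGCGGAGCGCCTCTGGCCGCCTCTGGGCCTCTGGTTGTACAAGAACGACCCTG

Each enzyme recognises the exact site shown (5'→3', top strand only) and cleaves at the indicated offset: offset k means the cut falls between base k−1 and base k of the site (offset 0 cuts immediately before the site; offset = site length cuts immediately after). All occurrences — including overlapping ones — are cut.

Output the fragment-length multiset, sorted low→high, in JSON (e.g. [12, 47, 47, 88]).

[3,3,3,3,3,3,3,5,5,5,7,7,7,7,8,10,10,10,11,11,12,12,12,12,13,14,15,17,21,30]

Per-enzyme occurrences:
  YnoI GCCTCTGG/8: at [6, 16, 27, 51, 64, 72, 80, 90, 101, 116, 124, 139, 169, 200, 210, 223, 237, 247, 255] ⇒ [14, 24, 35, 59, 72, 80, 88, 98, 109, 124, 132, 147, 177, 208, 218, 231, 245, 255, 263]
  CdoI TCTGGG/2: at [0, 40, 67, 75, 83, 93, 119, 127, 182, 194, 250] ⇒ [2, 42, 69, 77, 85, 95, 121, 129, 184, 196, 252]

Pooled cuts: [2, 14, 24, 35, 42, 59, 69, 72, 77, 80, 85, 88, 95, 98, 109, 121, 124, 129, 132, 147, 177, 184, 196, 208, 218, 231, 245, 252, 255, 263]

Fragments:
  2→14: 12 bp
  14→24: 10 bp
  24→35: 11 bp
  35→42: 7 bp
  42→59: 17 bp
  59→69: 10 bp
  69→72: 3 bp
  72→77: 5 bp
  77→80: 3 bp
  80→85: 5 bp
  85→88: 3 bp
  88→95: 7 bp
  95→98: 3 bp
  98→109: 11 bp
  109→121: 12 bp
  121→124: 3 bp
  124→129: 5 bp
  129→132: 3 bp
  132→147: 15 bp
  147→177: 30 bp
  177→184: 7 bp
  184→196: 12 bp
  196→208: 12 bp
  208→218: 10 bp
  218→231: 13 bp
  231→245: 14 bp
  245→252: 7 bp
  252→255: 3 bp
  255→263: 8 bp
  263→2 (wrap): 282-263+2 = 21 bp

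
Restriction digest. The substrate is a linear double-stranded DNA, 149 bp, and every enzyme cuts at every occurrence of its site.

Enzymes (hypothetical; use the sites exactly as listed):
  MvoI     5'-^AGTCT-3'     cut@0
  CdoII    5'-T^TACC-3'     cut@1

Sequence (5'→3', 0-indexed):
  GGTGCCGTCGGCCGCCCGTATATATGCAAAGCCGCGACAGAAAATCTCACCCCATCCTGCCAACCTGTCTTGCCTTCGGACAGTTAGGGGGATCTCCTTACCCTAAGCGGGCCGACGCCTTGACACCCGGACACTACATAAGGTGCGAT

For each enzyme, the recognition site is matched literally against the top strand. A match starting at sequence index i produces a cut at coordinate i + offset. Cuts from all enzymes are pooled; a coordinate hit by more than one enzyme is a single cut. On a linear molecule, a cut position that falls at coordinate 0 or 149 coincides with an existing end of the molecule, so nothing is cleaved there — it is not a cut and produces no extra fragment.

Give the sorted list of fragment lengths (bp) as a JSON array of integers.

Scan for sites:
  MvoI (AGTCT, off=0): no sites
  CdoII TTACC/1: at [97] ⇒ [98]

Pooled cuts: [98]

Fragment lengths:
  [0,98): 98 bp
  [98,149): 51 bp

[51,98]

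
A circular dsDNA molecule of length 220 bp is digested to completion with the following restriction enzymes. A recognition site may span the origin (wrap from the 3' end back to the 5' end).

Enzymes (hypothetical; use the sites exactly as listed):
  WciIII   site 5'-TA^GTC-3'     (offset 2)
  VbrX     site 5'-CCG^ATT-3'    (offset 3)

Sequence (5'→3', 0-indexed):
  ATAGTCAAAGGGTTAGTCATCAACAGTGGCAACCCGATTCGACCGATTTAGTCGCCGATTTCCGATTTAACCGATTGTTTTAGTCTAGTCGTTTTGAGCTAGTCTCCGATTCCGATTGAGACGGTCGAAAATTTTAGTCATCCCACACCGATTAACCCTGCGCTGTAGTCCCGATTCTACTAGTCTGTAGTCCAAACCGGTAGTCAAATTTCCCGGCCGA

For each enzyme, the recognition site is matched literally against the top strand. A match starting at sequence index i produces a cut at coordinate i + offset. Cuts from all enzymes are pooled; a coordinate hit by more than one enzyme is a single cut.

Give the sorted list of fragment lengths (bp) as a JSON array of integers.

[5,5,6,6,7,7,7,7,9,9,9,9,12,13,14,14,17,21,21,22]

Scan for sites:
  WciIII TAGTC/2: at [1, 13, 48, 80, 85, 99, 134, 165, 180, 187, 200] ⇒ [3, 15, 50, 82, 87, 101, 136, 167, 182, 189, 202]
  VbrX CCGATT/3: at [33, 42, 54, 61, 70, 105, 111, 147, 170] ⇒ [36, 45, 57, 64, 73, 108, 114, 150, 173]

Pooled cuts: [3, 15, 36, 45, 50, 57, 64, 73, 82, 87, 101, 108, 114, 136, 150, 167, 173, 182, 189, 202]

Fragment lengths:
  3→15: 12 bp
  15→36: 21 bp
  36→45: 9 bp
  45→50: 5 bp
  50→57: 7 bp
  57→64: 7 bp
  64→73: 9 bp
  73→82: 9 bp
  82→87: 5 bp
  87→101: 14 bp
  101→108: 7 bp
  108→114: 6 bp
  114→136: 22 bp
  136→150: 14 bp
  150→167: 17 bp
  167→173: 6 bp
  173→182: 9 bp
  182→189: 7 bp
  189→202: 13 bp
  202→3 (wrap): 220-202+3 = 21 bp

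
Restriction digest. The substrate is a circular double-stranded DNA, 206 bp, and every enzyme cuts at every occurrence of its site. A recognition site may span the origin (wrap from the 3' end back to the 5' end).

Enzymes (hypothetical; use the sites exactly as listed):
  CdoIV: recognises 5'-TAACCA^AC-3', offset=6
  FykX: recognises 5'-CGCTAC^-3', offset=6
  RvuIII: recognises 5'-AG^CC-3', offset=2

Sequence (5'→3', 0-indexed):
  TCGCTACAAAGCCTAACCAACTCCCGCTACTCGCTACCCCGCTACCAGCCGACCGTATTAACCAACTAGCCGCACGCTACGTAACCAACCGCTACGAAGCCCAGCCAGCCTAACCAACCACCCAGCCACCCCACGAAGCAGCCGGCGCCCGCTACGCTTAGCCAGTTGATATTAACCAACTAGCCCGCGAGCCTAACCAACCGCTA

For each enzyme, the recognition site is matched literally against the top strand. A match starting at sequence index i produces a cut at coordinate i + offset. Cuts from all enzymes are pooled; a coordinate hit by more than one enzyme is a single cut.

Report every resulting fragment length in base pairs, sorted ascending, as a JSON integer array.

[3,4,4,4,5,5,5,6,7,7,8,8,8,8,8,8,9,11,11,14,14,16,16,17]

Site scan:
  CdoIV (TAACCAAC, off=6): starts [13, 58, 81, 110, 172, 193] → cuts [19, 64, 87, 116, 178, 199]
  FykX (CGCTAC, off=6): starts [1, 24, 31, 39, 74, 89, 149] → cuts [7, 30, 37, 45, 80, 95, 155]
  RvuIII (AGCC, off=2): starts [9, 46, 67, 97, 102, 106, 123, 139, 159, 181, 189] → cuts [11, 48, 69, 99, 104, 108, 125, 141, 161, 183, 191]

All cut coordinates (distinct, sorted): [7, 11, 19, 30, 37, 45, 48, 64, 69, 80, 87, 95, 99, 104, 108, 116, 125, 141, 155, 161, 178, 183, 191, 199]

Fragment lengths:
  7→11: 4 bp
  11→19: 8 bp
  19→30: 11 bp
  30→37: 7 bp
  37→45: 8 bp
  45→48: 3 bp
  48→64: 16 bp
  64→69: 5 bp
  69→80: 11 bp
  80→87: 7 bp
  87→95: 8 bp
  95→99: 4 bp
  99→104: 5 bp
  104→108: 4 bp
  108→116: 8 bp
  116→125: 9 bp
  125→141: 16 bp
  141→155: 14 bp
  155→161: 6 bp
  161→178: 17 bp
  178→183: 5 bp
  183→191: 8 bp
  191→199: 8 bp
  199→7 (wrap): 206-199+7 = 14 bp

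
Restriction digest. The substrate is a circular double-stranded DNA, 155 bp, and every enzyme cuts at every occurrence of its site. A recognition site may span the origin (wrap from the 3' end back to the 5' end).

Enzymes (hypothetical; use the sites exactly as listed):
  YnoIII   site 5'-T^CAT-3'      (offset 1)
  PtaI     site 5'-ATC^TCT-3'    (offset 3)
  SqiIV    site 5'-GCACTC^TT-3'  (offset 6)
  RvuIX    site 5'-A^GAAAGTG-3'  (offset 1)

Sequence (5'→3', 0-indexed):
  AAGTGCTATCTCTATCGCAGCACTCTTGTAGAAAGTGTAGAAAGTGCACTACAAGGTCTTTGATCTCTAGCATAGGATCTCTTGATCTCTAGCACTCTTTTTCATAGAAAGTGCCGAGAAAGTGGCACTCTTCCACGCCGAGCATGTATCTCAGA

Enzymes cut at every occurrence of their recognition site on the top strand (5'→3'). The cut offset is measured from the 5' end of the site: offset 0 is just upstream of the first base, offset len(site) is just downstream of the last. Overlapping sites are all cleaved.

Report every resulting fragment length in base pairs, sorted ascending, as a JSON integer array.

Per-enzyme occurrences:
  YnoIII (TCAT, off=1): starts [101] → cuts [102]
  PtaI (ATCTCT, off=3): starts [7, 62, 76, 84] → cuts [10, 65, 79, 87]
  SqiIV (GCACTCTT, off=6): starts [19, 91, 124] → cuts [25, 97, 130]
  RvuIX (AGAAAGTG, off=1): starts [29, 38, 105, 116, 152] → cuts [30, 39, 106, 117, 153]

Pooled cuts: [10, 25, 30, 39, 65, 79, 87, 97, 102, 106, 117, 130, 153]

Fragment lengths:
  10→25: 15 bp
  25→30: 5 bp
  30→39: 9 bp
  39→65: 26 bp
  65→79: 14 bp
  79→87: 8 bp
  87→97: 10 bp
  97→102: 5 bp
  102→106: 4 bp
  106→117: 11 bp
  117→130: 13 bp
  130→153: 23 bp
  153→10 (wrap): 155-153+10 = 12 bp

[4,5,5,8,9,10,11,12,13,14,15,23,26]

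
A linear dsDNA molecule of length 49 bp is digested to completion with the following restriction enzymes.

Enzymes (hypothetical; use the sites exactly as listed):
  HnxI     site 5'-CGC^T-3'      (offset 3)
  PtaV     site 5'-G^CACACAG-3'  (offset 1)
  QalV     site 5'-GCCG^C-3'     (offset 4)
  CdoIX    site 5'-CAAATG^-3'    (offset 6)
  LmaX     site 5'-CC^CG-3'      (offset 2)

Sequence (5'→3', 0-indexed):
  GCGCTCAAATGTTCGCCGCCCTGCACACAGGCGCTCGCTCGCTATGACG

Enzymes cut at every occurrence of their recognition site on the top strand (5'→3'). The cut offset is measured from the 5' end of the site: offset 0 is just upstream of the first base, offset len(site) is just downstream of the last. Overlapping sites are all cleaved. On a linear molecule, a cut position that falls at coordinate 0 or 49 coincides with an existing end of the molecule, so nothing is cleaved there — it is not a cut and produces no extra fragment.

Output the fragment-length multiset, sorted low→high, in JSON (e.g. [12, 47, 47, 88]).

Site scan:
  HnxI CGCT/3: at [1, 31, 35, 39] ⇒ [4, 34, 38, 42]
  PtaV GCACACAG/1: at [22] ⇒ [23]
  QalV GCCGC/4: at [14] ⇒ [18]
  CdoIX CAAATG/6: at [5] ⇒ [11]
  LmaX (CCCG, off=2): no sites

Pooled cuts: [4, 11, 18, 23, 34, 38, 42]

Fragment lengths:
  [0,4): 4 bp
  [4,11): 7 bp
  [11,18): 7 bp
  [18,23): 5 bp
  [23,34): 11 bp
  [34,38): 4 bp
  [38,42): 4 bp
  [42,49): 7 bp

[4,4,4,5,7,7,7,11]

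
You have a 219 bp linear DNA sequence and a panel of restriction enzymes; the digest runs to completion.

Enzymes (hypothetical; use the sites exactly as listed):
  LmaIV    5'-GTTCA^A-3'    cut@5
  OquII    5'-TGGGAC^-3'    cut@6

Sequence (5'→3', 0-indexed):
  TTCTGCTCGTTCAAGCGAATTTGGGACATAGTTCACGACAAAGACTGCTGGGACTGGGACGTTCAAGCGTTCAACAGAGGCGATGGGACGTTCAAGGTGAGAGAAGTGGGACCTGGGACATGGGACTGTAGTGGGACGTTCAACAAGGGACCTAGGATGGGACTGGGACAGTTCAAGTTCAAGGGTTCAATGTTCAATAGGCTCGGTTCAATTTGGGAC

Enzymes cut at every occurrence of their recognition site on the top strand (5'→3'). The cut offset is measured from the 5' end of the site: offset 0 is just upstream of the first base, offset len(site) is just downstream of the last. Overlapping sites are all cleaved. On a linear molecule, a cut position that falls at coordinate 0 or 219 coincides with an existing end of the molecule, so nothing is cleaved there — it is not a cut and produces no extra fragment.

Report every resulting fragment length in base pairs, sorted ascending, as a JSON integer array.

[5,5,5,6,6,6,6,7,7,7,8,8,9,11,13,14,14,16,18,21,27]

Site scan:
  LmaIV GTTCAA/5: at [8, 60, 68, 89, 137, 170, 176, 184, 191, 205] ⇒ [13, 65, 73, 94, 142, 175, 181, 189, 196, 210]
  OquII TGGGAC/6: at [21, 48, 54, 83, 106, 113, 120, 131, 157, 163, 213] ⇒ [27, 54, 60, 89, 112, 119, 126, 137, 163, 169] (position 219 is a terminus of the linear molecule — no cut)

All cut coordinates (distinct, sorted): [13, 27, 54, 60, 65, 73, 89, 94, 112, 119, 126, 137, 142, 163, 169, 175, 181, 189, 196, 210]

Fragments:
  [0,13): 13 bp
  [13,27): 14 bp
  [27,54): 27 bp
  [54,60): 6 bp
  [60,65): 5 bp
  [65,73): 8 bp
  [73,89): 16 bp
  [89,94): 5 bp
  [94,112): 18 bp
  [112,119): 7 bp
  [119,126): 7 bp
  [126,137): 11 bp
  [137,142): 5 bp
  [142,163): 21 bp
  [163,169): 6 bp
  [169,175): 6 bp
  [175,181): 6 bp
  [181,189): 8 bp
  [189,196): 7 bp
  [196,210): 14 bp
  [210,219): 9 bp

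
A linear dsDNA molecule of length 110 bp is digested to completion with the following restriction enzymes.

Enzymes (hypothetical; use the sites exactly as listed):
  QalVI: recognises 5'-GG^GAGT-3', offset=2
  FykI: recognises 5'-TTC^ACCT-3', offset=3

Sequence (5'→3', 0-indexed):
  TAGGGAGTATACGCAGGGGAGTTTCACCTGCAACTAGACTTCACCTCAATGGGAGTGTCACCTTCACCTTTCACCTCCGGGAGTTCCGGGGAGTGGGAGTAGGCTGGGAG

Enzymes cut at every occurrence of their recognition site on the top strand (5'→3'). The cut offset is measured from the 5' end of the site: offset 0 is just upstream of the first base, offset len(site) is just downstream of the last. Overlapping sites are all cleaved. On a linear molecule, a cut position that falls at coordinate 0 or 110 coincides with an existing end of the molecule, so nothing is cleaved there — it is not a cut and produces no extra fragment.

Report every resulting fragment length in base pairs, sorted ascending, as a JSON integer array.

Per-enzyme occurrences:
  QalVI (GGGAGT, off=2): starts [2, 16, 50, 78, 88, 94] → cuts [4, 18, 52, 80, 90, 96]
  FykI (TTCACCT, off=3): starts [22, 39, 62, 69] → cuts [25, 42, 65, 72]

Pooled cuts: [4, 18, 25, 42, 52, 65, 72, 80, 90, 96]

Fragment lengths:
  [0,4): 4 bp
  [4,18): 14 bp
  [18,25): 7 bp
  [25,42): 17 bp
  [42,52): 10 bp
  [52,65): 13 bp
  [65,72): 7 bp
  [72,80): 8 bp
  [80,90): 10 bp
  [90,96): 6 bp
  [96,110): 14 bp

[4,6,7,7,8,10,10,13,14,14,17]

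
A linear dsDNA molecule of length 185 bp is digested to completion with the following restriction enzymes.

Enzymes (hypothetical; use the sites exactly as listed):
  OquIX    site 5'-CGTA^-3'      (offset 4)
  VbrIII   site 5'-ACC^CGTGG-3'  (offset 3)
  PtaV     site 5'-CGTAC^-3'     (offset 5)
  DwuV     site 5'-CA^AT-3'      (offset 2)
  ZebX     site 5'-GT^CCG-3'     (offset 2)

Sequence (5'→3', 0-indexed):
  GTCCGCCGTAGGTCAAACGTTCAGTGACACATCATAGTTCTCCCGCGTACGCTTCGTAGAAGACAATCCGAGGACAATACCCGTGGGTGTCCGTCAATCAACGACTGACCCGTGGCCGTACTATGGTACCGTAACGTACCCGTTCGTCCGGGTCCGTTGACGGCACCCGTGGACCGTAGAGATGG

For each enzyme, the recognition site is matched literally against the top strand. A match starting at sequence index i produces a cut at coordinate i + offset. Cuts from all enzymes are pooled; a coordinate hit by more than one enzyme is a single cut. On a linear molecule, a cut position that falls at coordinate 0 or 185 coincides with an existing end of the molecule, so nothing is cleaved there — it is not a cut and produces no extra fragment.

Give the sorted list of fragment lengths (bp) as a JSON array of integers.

Per-enzyme occurrences:
  OquIX (CGTA, off=4): starts [6, 45, 54, 116, 129, 134, 174] → cuts [10, 49, 58, 120, 133, 138, 178]
  VbrIII (ACCCGTGG, off=3): starts [78, 107, 164] → cuts [81, 110, 167]
  PtaV (CGTAC, off=5): starts [45, 116, 134] → cuts [50, 121, 139]
  DwuV (CAAT, off=2): starts [63, 74, 94] → cuts [65, 76, 96]
  ZebX (GTCCG, off=2): starts [0, 88, 145, 151] → cuts [2, 90, 147, 153]

All cut coordinates (distinct, sorted): [2, 10, 49, 50, 58, 65, 76, 81, 90, 96, 110, 120, 121, 133, 138, 139, 147, 153, 167, 178]

Fragments:
  [0,2): 2 bp
  [2,10): 8 bp
  [10,49): 39 bp
  [49,50): 1 bp
  [50,58): 8 bp
  [58,65): 7 bp
  [65,76): 11 bp
  [76,81): 5 bp
  [81,90): 9 bp
  [90,96): 6 bp
  [96,110): 14 bp
  [110,120): 10 bp
  [120,121): 1 bp
  [121,133): 12 bp
  [133,138): 5 bp
  [138,139): 1 bp
  [139,147): 8 bp
  [147,153): 6 bp
  [153,167): 14 bp
  [167,178): 11 bp
  [178,185): 7 bp

[1,1,1,2,5,5,6,6,7,7,8,8,8,9,10,11,11,12,14,14,39]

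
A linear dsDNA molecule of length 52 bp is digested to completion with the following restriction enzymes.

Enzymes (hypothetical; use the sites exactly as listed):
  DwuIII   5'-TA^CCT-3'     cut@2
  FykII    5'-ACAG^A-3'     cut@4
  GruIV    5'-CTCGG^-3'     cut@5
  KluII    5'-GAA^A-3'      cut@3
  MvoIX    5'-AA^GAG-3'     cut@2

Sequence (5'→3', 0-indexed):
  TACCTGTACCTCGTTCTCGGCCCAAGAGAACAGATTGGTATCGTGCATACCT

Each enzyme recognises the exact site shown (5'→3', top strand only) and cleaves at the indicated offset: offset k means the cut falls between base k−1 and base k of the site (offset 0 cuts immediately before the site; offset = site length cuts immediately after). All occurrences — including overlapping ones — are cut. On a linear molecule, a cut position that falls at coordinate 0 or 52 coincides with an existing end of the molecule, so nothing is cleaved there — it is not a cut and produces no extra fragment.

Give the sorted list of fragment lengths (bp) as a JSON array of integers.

Scan for sites:
  DwuIII TACCT/2: at [0, 6, 47] ⇒ [2, 8, 49]
  FykII ACAGA/4: at [29] ⇒ [33]
  GruIV CTCGG/5: at [15] ⇒ [20]
  KluII (GAAA, off=3): no sites
  MvoIX AAGAG/2: at [23] ⇒ [25]

Pooled cuts: [2, 8, 20, 25, 33, 49]

Fragment lengths:
  [0,2): 2 bp
  [2,8): 6 bp
  [8,20): 12 bp
  [20,25): 5 bp
  [25,33): 8 bp
  [33,49): 16 bp
  [49,52): 3 bp

[2,3,5,6,8,12,16]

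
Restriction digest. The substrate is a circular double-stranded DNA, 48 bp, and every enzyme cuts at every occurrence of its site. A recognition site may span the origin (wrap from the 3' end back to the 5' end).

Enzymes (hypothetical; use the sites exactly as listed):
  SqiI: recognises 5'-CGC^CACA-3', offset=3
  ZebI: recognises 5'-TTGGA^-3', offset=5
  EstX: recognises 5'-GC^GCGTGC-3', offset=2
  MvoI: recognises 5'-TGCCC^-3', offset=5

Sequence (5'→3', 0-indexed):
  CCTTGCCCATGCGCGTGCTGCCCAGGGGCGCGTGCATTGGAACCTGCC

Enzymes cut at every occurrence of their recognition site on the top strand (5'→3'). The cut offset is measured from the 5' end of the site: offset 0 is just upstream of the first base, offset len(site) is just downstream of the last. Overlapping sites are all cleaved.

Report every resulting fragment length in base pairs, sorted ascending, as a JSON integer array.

[4,6,7,8,11,12]

Site scan:
  SqiI (CGCCACA, off=3): no sites
  ZebI TTGGA/5: at [36] ⇒ [41]
  EstX GCGCGTGC/2: at [10, 27] ⇒ [12, 29]
  MvoI TGCCC/5: at [3, 18, 44] ⇒ [1, 8, 23]

Pooled cuts: [1, 8, 12, 23, 29, 41]

Fragment lengths:
  1→8: 7 bp
  8→12: 4 bp
  12→23: 11 bp
  23→29: 6 bp
  29→41: 12 bp
  41→1 (wrap): 48-41+1 = 8 bp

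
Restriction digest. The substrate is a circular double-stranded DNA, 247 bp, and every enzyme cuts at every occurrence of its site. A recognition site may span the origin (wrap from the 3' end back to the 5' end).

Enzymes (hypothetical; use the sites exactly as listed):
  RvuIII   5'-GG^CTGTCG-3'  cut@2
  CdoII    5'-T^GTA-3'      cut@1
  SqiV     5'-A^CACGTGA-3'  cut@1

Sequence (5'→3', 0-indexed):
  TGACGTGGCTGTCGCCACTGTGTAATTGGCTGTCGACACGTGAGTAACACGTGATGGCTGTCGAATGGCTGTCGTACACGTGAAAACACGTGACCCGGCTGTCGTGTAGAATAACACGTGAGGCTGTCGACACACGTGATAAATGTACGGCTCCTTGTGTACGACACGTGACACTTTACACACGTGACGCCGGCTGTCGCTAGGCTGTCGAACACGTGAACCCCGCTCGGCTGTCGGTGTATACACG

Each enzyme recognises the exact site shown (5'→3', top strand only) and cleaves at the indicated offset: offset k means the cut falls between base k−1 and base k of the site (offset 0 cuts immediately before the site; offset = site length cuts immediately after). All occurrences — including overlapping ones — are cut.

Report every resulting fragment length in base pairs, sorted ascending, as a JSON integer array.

[5,6,7,7,8,8,8,8,9,9,9,10,10,11,11,11,12,12,12,13,13,14,16,18]

Site scan:
  RvuIII (GGCTGTCG, off=2): starts [6, 27, 55, 66, 96, 121, 191, 202, 228] → cuts [8, 29, 57, 68, 98, 123, 193, 204, 230]
  CdoII (TGTA, off=1): starts [20, 104, 143, 157, 237] → cuts [21, 105, 144, 158, 238]
  SqiV (ACACGTGA, off=1): starts [35, 46, 75, 85, 113, 131, 163, 179, 211, 242] → cuts [36, 47, 76, 86, 114, 132, 164, 180, 212, 243]

All cut coordinates (distinct, sorted): [8, 21, 29, 36, 47, 57, 68, 76, 86, 98, 105, 114, 123, 132, 144, 158, 164, 180, 193, 204, 212, 230, 238, 243]

Fragments:
  8→21: 13 bp
  21→29: 8 bp
  29→36: 7 bp
  36→47: 11 bp
  47→57: 10 bp
  57→68: 11 bp
  68→76: 8 bp
  76→86: 10 bp
  86→98: 12 bp
  98→105: 7 bp
  105→114: 9 bp
  114→123: 9 bp
  123→132: 9 bp
  132→144: 12 bp
  144→158: 14 bp
  158→164: 6 bp
  164→180: 16 bp
  180→193: 13 bp
  193→204: 11 bp
  204→212: 8 bp
  212→230: 18 bp
  230→238: 8 bp
  238→243: 5 bp
  243→8 (wrap): 247-243+8 = 12 bp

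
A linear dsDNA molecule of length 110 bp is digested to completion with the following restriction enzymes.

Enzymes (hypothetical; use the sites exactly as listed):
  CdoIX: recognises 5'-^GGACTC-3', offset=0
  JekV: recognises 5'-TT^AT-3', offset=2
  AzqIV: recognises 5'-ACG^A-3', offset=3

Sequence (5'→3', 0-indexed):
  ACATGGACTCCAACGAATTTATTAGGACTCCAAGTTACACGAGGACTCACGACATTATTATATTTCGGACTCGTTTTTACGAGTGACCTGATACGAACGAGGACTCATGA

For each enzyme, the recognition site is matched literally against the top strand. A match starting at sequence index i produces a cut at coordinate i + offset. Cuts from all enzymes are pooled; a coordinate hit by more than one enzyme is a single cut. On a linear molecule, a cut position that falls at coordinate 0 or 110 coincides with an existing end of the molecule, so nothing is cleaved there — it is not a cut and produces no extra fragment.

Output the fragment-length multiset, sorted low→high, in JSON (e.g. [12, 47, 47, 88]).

[1,1,3,4,4,4,5,5,7,9,10,11,14,15,17]

Site scan:
  CdoIX (GGACTC, off=0): starts [4, 24, 42, 66, 100] → cuts [4, 24, 42, 66, 100]
  JekV (TTAT, off=2): starts [18, 54, 57] → cuts [20, 56, 59]
  AzqIV (ACGA, off=3): starts [12, 38, 48, 78, 92, 96] → cuts [15, 41, 51, 81, 95, 99]

All cut coordinates (distinct, sorted): [4, 15, 20, 24, 41, 42, 51, 56, 59, 66, 81, 95, 99, 100]

Fragment lengths:
  [0,4): 4 bp
  [4,15): 11 bp
  [15,20): 5 bp
  [20,24): 4 bp
  [24,41): 17 bp
  [41,42): 1 bp
  [42,51): 9 bp
  [51,56): 5 bp
  [56,59): 3 bp
  [59,66): 7 bp
  [66,81): 15 bp
  [81,95): 14 bp
  [95,99): 4 bp
  [99,100): 1 bp
  [100,110): 10 bp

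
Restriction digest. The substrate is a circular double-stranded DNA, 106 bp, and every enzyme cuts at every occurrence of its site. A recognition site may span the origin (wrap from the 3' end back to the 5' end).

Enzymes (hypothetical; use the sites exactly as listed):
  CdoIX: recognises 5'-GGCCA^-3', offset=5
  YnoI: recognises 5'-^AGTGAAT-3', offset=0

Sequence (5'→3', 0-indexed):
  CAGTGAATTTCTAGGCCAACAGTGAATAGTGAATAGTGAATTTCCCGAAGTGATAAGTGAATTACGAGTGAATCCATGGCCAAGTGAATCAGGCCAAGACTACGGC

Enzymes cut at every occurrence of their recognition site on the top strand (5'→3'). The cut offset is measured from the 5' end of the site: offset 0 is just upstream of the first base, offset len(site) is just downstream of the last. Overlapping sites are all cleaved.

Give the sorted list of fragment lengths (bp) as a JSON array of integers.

[1,2,7,7,11,11,14,16,16,21]

Per-enzyme occurrences:
  CdoIX (GGCCA, off=5): starts [13, 77, 91, 103] → cuts [2, 18, 82, 96]
  YnoI (AGTGAAT, off=0): starts [1, 20, 27, 34, 55, 66, 82] → cuts [1, 20, 27, 34, 55, 66, 82]

All cut coordinates (distinct, sorted): [1, 2, 18, 20, 27, 34, 55, 66, 82, 96]

Fragments:
  1→2: 1 bp
  2→18: 16 bp
  18→20: 2 bp
  20→27: 7 bp
  27→34: 7 bp
  34→55: 21 bp
  55→66: 11 bp
  66→82: 16 bp
  82→96: 14 bp
  96→1 (wrap): 106-96+1 = 11 bp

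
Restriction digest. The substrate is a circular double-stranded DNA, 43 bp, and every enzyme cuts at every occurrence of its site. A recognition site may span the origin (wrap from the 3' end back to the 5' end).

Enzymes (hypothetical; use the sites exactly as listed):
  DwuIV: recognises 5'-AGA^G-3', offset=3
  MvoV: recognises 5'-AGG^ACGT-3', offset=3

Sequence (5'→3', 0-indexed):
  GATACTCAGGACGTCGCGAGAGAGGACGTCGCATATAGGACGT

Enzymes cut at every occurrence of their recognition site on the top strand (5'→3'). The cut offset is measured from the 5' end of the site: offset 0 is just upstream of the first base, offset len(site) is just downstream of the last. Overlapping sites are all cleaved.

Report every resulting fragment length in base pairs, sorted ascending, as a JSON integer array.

[2,2,11,14,14]

Per-enzyme occurrences:
  DwuIV (AGAG, off=3): starts [18, 20] → cuts [21, 23]
  MvoV (AGGACGT, off=3): starts [7, 22, 36] → cuts [10, 25, 39]

Pooled cuts: [10, 21, 23, 25, 39]

Fragment lengths:
  10→21: 11 bp
  21→23: 2 bp
  23→25: 2 bp
  25→39: 14 bp
  39→10 (wrap): 43-39+10 = 14 bp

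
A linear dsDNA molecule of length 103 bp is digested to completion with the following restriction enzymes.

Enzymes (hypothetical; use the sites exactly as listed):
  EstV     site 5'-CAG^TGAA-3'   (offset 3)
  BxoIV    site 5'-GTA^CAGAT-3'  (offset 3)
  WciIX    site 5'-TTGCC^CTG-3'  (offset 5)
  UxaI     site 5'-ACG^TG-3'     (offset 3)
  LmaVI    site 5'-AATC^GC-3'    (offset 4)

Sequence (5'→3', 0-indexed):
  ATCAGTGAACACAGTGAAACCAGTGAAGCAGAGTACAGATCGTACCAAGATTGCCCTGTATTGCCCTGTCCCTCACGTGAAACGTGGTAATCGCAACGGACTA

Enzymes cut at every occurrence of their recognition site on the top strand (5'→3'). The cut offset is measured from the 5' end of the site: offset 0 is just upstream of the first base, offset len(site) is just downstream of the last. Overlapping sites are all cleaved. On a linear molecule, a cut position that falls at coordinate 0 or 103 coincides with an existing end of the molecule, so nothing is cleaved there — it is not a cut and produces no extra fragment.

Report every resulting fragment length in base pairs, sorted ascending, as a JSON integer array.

[5,7,8,9,9,10,11,12,12,20]

Scan for sites:
  EstV CAGTGAA/3: at [2, 11, 20] ⇒ [5, 14, 23]
  BxoIV GTACAGAT/3: at [32] ⇒ [35]
  WciIX TTGCCCTG/5: at [50, 60] ⇒ [55, 65]
  UxaI ACGTG/3: at [74, 81] ⇒ [77, 84]
  LmaVI AATCGC/4: at [88] ⇒ [92]

All cut coordinates (distinct, sorted): [5, 14, 23, 35, 55, 65, 77, 84, 92]

Fragments:
  [0,5): 5 bp
  [5,14): 9 bp
  [14,23): 9 bp
  [23,35): 12 bp
  [35,55): 20 bp
  [55,65): 10 bp
  [65,77): 12 bp
  [77,84): 7 bp
  [84,92): 8 bp
  [92,103): 11 bp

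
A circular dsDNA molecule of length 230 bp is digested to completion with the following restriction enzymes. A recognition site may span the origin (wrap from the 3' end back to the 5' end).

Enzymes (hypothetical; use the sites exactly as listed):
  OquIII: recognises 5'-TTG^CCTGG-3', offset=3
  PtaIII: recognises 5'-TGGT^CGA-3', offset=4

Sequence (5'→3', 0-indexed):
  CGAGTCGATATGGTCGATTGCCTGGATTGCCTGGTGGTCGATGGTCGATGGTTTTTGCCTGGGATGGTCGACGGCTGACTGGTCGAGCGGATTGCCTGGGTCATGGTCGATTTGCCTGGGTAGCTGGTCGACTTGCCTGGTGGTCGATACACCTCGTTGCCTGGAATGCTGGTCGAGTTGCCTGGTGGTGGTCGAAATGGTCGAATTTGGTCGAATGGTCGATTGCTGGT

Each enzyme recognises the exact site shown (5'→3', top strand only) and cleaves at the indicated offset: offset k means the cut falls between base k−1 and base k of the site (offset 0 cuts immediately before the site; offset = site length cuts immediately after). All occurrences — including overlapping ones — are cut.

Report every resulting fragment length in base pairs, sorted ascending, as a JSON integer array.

Site scan:
  OquIII (TTGCCTGG, off=3): starts [17, 26, 54, 91, 111, 132, 156, 177] → cuts [20, 29, 57, 94, 114, 135, 159, 180]
  PtaIII (TGGTCGA, off=4): starts [10, 34, 41, 64, 79, 103, 124, 140, 169, 188, 197, 207, 215, 226] → cuts [0, 14, 38, 45, 68, 83, 107, 128, 144, 173, 192, 201, 211, 219]

Pooled cuts: [0, 14, 20, 29, 38, 45, 57, 68, 83, 94, 107, 114, 128, 135, 144, 159, 173, 180, 192, 201, 211, 219]

Fragment lengths:
  0→14: 14 bp
  14→20: 6 bp
  20→29: 9 bp
  29→38: 9 bp
  38→45: 7 bp
  45→57: 12 bp
  57→68: 11 bp
  68→83: 15 bp
  83→94: 11 bp
  94→107: 13 bp
  107→114: 7 bp
  114→128: 14 bp
  128→135: 7 bp
  135→144: 9 bp
  144→159: 15 bp
  159→173: 14 bp
  173→180: 7 bp
  180→192: 12 bp
  192→201: 9 bp
  201→211: 10 bp
  211→219: 8 bp
  219→0 (wrap): 230-219+0 = 11 bp

[6,7,7,7,7,8,9,9,9,9,10,11,11,11,12,12,13,14,14,14,15,15]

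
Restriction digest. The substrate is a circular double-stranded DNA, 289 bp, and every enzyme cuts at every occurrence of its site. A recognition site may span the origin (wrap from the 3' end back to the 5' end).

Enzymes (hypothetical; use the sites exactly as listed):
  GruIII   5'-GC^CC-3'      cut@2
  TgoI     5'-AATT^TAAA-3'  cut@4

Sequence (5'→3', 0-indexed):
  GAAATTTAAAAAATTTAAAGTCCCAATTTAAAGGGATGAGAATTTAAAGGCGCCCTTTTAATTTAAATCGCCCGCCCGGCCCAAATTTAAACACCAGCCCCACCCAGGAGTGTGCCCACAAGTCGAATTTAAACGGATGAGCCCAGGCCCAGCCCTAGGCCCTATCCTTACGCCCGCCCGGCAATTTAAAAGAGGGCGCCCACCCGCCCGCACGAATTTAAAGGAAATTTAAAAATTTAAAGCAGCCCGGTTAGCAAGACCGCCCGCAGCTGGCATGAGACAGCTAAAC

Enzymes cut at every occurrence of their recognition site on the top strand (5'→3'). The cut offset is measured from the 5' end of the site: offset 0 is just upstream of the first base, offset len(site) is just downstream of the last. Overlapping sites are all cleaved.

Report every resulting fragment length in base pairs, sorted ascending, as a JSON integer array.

[4,4,5,5,6,7,7,8,8,8,9,9,9,9,10,11,11,11,13,13,13,13,14,16,17,17,32]

Site scan:
  GruIII GCCC/2: at [51, 69, 73, 78, 96, 113, 140, 146, 151, 158, 171, 175, 197, 205, 244, 261] ⇒ [53, 71, 75, 80, 98, 115, 142, 148, 153, 160, 173, 177, 199, 207, 246, 263]
  TgoI AATTTAAA/4: at [2, 11, 24, 40, 59, 83, 125, 182, 214, 225, 233] ⇒ [6, 15, 28, 44, 63, 87, 129, 186, 218, 229, 237]

All cut coordinates (distinct, sorted): [6, 15, 28, 44, 53, 63, 71, 75, 80, 87, 98, 115, 129, 142, 148, 153, 160, 173, 177, 186, 199, 207, 218, 229, 237, 246, 263]

Fragments:
  6→15: 9 bp
  15→28: 13 bp
  28→44: 16 bp
  44→53: 9 bp
  53→63: 10 bp
  63→71: 8 bp
  71→75: 4 bp
  75→80: 5 bp
  80→87: 7 bp
  87→98: 11 bp
  98→115: 17 bp
  115→129: 14 bp
  129→142: 13 bp
  142→148: 6 bp
  148→153: 5 bp
  153→160: 7 bp
  160→173: 13 bp
  173→177: 4 bp
  177→186: 9 bp
  186→199: 13 bp
  199→207: 8 bp
  207→218: 11 bp
  218→229: 11 bp
  229→237: 8 bp
  237→246: 9 bp
  246→263: 17 bp
  263→6 (wrap): 289-263+6 = 32 bp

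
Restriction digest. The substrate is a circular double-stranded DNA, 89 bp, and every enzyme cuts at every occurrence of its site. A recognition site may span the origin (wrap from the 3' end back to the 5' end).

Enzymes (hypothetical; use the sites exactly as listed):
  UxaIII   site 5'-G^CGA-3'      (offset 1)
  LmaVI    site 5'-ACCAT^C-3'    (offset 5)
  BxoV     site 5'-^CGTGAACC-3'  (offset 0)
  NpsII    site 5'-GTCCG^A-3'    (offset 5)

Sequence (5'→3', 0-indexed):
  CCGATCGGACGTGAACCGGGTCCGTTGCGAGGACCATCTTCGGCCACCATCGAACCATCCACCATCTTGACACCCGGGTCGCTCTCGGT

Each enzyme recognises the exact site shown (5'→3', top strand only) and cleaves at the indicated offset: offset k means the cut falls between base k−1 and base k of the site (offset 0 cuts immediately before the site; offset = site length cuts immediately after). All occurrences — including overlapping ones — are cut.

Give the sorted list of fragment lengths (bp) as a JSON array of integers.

[6,7,8,10,13,18,27]

Scan for sites:
  UxaIII GCGA/1: at [26] ⇒ [27]
  LmaVI ACCATC/5: at [32, 45, 53, 60] ⇒ [37, 50, 58, 65]
  BxoV CGTGAACC/0: at [9] ⇒ [9]
  NpsII GTCCGA/5: at [87] ⇒ [3]

Pooled cuts: [3, 9, 27, 37, 50, 58, 65]

Fragments:
  3→9: 6 bp
  9→27: 18 bp
  27→37: 10 bp
  37→50: 13 bp
  50→58: 8 bp
  58→65: 7 bp
  65→3 (wrap): 89-65+3 = 27 bp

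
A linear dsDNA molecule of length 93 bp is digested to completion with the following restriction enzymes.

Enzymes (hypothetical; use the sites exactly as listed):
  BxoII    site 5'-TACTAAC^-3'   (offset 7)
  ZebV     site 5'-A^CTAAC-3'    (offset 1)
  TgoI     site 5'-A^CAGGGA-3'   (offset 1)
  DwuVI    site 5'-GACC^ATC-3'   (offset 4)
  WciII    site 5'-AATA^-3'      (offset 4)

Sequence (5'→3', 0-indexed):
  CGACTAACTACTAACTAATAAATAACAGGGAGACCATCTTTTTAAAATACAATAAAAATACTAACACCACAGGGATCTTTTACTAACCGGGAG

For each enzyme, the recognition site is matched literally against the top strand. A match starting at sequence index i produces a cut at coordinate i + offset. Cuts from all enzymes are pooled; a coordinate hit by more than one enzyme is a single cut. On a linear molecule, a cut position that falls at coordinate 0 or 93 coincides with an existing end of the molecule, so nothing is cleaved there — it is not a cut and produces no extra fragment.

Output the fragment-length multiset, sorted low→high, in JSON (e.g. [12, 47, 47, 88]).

[1,3,4,4,5,5,5,5,5,6,6,7,10,13,14]

Site scan:
  BxoII (TACTAAC, off=7): starts [8, 58, 80] → cuts [15, 65, 87]
  ZebV (ACTAAC, off=1): starts [2, 9, 59, 81] → cuts [3, 10, 60, 82]
  TgoI (ACAGGGA, off=1): starts [24, 68] → cuts [25, 69]
  DwuVI (GACCATC, off=4): starts [31] → cuts [35]
  WciII (AATA, off=4): starts [16, 20, 45, 50, 56] → cuts [20, 24, 49, 54, 60]

All cut coordinates (distinct, sorted): [3, 10, 15, 20, 24, 25, 35, 49, 54, 60, 65, 69, 82, 87]

Fragments:
  [0,3): 3 bp
  [3,10): 7 bp
  [10,15): 5 bp
  [15,20): 5 bp
  [20,24): 4 bp
  [24,25): 1 bp
  [25,35): 10 bp
  [35,49): 14 bp
  [49,54): 5 bp
  [54,60): 6 bp
  [60,65): 5 bp
  [65,69): 4 bp
  [69,82): 13 bp
  [82,87): 5 bp
  [87,93): 6 bp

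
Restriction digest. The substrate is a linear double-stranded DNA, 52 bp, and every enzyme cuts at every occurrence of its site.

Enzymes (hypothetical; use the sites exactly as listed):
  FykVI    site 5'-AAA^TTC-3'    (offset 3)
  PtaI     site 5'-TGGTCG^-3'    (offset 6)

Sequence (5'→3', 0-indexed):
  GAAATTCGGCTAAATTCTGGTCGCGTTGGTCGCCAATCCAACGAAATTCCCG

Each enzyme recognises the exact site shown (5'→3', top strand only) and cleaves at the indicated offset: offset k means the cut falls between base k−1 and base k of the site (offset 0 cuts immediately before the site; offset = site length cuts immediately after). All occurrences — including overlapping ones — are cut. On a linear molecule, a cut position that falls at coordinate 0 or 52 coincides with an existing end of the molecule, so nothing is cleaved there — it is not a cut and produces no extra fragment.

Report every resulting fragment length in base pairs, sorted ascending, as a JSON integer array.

Per-enzyme occurrences:
  FykVI (AAATTC, off=3): starts [1, 11, 43] → cuts [4, 14, 46]
  PtaI (TGGTCG, off=6): starts [17, 26] → cuts [23, 32]

Pooled cuts: [4, 14, 23, 32, 46]

Fragment lengths:
  [0,4): 4 bp
  [4,14): 10 bp
  [14,23): 9 bp
  [23,32): 9 bp
  [32,46): 14 bp
  [46,52): 6 bp

[4,6,9,9,10,14]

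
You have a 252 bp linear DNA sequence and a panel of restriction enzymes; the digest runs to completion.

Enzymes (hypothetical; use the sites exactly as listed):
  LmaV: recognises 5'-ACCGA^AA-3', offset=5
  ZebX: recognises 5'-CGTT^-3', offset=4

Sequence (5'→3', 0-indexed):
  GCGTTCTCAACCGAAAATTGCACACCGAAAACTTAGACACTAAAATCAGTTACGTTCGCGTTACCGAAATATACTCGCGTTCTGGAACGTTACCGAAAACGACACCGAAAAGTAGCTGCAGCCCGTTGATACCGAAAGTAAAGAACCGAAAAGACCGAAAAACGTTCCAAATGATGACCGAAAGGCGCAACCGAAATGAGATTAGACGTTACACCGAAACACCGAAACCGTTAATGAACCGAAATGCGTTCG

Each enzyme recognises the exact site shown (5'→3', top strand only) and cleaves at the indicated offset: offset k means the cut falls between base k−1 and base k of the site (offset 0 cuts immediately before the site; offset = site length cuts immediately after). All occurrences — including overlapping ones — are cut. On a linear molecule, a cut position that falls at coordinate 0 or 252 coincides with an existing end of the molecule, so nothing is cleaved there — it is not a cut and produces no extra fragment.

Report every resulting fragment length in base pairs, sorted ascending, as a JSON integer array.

[2,5,5,5,6,7,7,8,8,8,8,9,9,10,10,12,13,14,14,14,15,16,19,28]

Per-enzyme occurrences:
  LmaV (ACCGAAA, off=5): starts [9, 23, 62, 91, 103, 130, 144, 153, 176, 189, 212, 220, 237] → cuts [14, 28, 67, 96, 108, 135, 149, 158, 181, 194, 217, 225, 242]
  ZebX (CGTT, off=4): starts [1, 52, 58, 77, 87, 123, 162, 206, 228, 246] → cuts [5, 56, 62, 81, 91, 127, 166, 210, 232, 250]

Pooled cuts: [5, 14, 28, 56, 62, 67, 81, 91, 96, 108, 127, 135, 149, 158, 166, 181, 194, 210, 217, 225, 232, 242, 250]

Fragment lengths:
  [0,5): 5 bp
  [5,14): 9 bp
  [14,28): 14 bp
  [28,56): 28 bp
  [56,62): 6 bp
  [62,67): 5 bp
  [67,81): 14 bp
  [81,91): 10 bp
  [91,96): 5 bp
  [96,108): 12 bp
  [108,127): 19 bp
  [127,135): 8 bp
  [135,149): 14 bp
  [149,158): 9 bp
  [158,166): 8 bp
  [166,181): 15 bp
  [181,194): 13 bp
  [194,210): 16 bp
  [210,217): 7 bp
  [217,225): 8 bp
  [225,232): 7 bp
  [232,242): 10 bp
  [242,250): 8 bp
  [250,252): 2 bp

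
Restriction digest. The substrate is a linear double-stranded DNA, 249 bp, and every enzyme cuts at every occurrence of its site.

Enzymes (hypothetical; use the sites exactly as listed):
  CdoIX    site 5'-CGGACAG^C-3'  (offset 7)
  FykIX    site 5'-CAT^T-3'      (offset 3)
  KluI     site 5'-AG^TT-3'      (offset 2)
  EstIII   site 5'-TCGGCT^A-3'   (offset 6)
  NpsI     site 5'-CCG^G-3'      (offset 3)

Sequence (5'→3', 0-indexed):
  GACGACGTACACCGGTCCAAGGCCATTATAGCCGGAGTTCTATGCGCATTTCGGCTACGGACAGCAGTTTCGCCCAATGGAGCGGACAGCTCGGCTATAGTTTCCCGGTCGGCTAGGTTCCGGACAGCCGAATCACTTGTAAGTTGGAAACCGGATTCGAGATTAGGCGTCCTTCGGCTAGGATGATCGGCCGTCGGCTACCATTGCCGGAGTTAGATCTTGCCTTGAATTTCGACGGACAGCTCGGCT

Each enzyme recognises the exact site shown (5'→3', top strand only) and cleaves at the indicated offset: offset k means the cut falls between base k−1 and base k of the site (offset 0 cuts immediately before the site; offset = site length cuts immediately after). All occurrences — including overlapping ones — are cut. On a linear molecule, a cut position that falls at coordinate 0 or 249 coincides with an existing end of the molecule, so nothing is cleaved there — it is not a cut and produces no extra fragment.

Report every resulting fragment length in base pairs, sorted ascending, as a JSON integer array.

[3,3,3,4,5,5,5,7,7,7,7,7,8,8,8,10,12,12,14,16,20,22,26,30]

Scan for sites:
  CdoIX CGGACAGC/7: at [57, 82, 120, 235] ⇒ [64, 89, 127, 242]
  FykIX CATT/3: at [23, 46, 201] ⇒ [26, 49, 204]
  KluI AGTT/2: at [35, 65, 98, 141, 210] ⇒ [37, 67, 100, 143, 212]
  EstIII TCGGCTA/6: at [50, 90, 108, 173, 193] ⇒ [56, 96, 114, 179, 199]
  NpsI CCGG/3: at [11, 31, 104, 119, 150, 206] ⇒ [14, 34, 107, 122, 153, 209]

All cut coordinates (distinct, sorted): [14, 26, 34, 37, 49, 56, 64, 67, 89, 96, 100, 107, 114, 122, 127, 143, 153, 179, 199, 204, 209, 212, 242]

Fragment lengths:
  [0,14): 14 bp
  [14,26): 12 bp
  [26,34): 8 bp
  [34,37): 3 bp
  [37,49): 12 bp
  [49,56): 7 bp
  [56,64): 8 bp
  [64,67): 3 bp
  [67,89): 22 bp
  [89,96): 7 bp
  [96,100): 4 bp
  [100,107): 7 bp
  [107,114): 7 bp
  [114,122): 8 bp
  [122,127): 5 bp
  [127,143): 16 bp
  [143,153): 10 bp
  [153,179): 26 bp
  [179,199): 20 bp
  [199,204): 5 bp
  [204,209): 5 bp
  [209,212): 3 bp
  [212,242): 30 bp
  [242,249): 7 bp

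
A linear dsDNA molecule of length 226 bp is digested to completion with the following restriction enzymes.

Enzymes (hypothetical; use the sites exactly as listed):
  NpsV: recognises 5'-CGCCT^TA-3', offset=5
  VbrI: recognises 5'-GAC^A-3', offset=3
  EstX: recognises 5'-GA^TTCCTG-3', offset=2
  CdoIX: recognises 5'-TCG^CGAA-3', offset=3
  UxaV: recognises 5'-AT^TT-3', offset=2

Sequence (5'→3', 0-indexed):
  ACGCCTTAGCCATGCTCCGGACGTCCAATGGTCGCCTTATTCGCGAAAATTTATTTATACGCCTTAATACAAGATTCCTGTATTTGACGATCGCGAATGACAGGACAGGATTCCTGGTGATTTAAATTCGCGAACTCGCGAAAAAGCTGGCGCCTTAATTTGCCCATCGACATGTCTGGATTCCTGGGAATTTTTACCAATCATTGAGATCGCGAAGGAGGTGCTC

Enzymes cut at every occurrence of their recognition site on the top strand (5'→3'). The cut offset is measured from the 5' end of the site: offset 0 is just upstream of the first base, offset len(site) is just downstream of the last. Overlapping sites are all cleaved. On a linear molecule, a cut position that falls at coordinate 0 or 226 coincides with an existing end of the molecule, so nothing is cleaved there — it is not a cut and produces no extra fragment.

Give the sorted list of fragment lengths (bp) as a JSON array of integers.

Site scan:
  NpsV CGCCTTA/5: at [1, 32, 59, 150] ⇒ [6, 37, 64, 155]
  VbrI GACA/3: at [98, 103, 168] ⇒ [101, 106, 171]
  EstX GATTCCTG/2: at [72, 108, 178] ⇒ [74, 110, 180]
  CdoIX TCGCGAA/3: at [40, 90, 127, 135, 209] ⇒ [43, 93, 130, 138, 212]
  UxaV ATTT/2: at [48, 52, 81, 119, 157, 189] ⇒ [50, 54, 83, 121, 159, 191]

Pooled cuts: [6, 37, 43, 50, 54, 64, 74, 83, 93, 101, 106, 110, 121, 130, 138, 155, 159, 171, 180, 191, 212]

Fragment lengths:
  [0,6): 6 bp
  [6,37): 31 bp
  [37,43): 6 bp
  [43,50): 7 bp
  [50,54): 4 bp
  [54,64): 10 bp
  [64,74): 10 bp
  [74,83): 9 bp
  [83,93): 10 bp
  [93,101): 8 bp
  [101,106): 5 bp
  [106,110): 4 bp
  [110,121): 11 bp
  [121,130): 9 bp
  [130,138): 8 bp
  [138,155): 17 bp
  [155,159): 4 bp
  [159,171): 12 bp
  [171,180): 9 bp
  [180,191): 11 bp
  [191,212): 21 bp
  [212,226): 14 bp

[4,4,4,5,6,6,7,8,8,9,9,9,10,10,10,11,11,12,14,17,21,31]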